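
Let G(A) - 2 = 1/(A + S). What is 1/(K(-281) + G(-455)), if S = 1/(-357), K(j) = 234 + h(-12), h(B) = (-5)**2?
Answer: 162436/42395439 ≈ 0.0038314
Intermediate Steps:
h(B) = 25
K(j) = 259 (K(j) = 234 + 25 = 259)
S = -1/357 ≈ -0.0028011
G(A) = 2 + 1/(-1/357 + A) (G(A) = 2 + 1/(A - 1/357) = 2 + 1/(-1/357 + A))
1/(K(-281) + G(-455)) = 1/(259 + (355 + 714*(-455))/(-1 + 357*(-455))) = 1/(259 + (355 - 324870)/(-1 - 162435)) = 1/(259 - 324515/(-162436)) = 1/(259 - 1/162436*(-324515)) = 1/(259 + 324515/162436) = 1/(42395439/162436) = 162436/42395439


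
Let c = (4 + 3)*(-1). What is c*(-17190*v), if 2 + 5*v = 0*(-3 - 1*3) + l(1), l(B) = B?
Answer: -24066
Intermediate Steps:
c = -7 (c = 7*(-1) = -7)
v = -⅕ (v = -⅖ + (0*(-3 - 1*3) + 1)/5 = -⅖ + (0*(-3 - 3) + 1)/5 = -⅖ + (0*(-6) + 1)/5 = -⅖ + (0 + 1)/5 = -⅖ + (⅕)*1 = -⅖ + ⅕ = -⅕ ≈ -0.20000)
c*(-17190*v) = -(-120330)*(-1)/5 = -7*3438 = -24066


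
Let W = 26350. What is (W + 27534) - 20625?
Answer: 33259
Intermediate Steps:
(W + 27534) - 20625 = (26350 + 27534) - 20625 = 53884 - 20625 = 33259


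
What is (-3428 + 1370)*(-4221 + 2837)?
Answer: 2848272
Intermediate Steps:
(-3428 + 1370)*(-4221 + 2837) = -2058*(-1384) = 2848272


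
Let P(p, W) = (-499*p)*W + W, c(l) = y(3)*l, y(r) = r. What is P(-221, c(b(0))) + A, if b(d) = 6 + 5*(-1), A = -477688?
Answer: -146848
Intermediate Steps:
b(d) = 1 (b(d) = 6 - 5 = 1)
c(l) = 3*l
P(p, W) = W - 499*W*p (P(p, W) = -499*W*p + W = W - 499*W*p)
P(-221, c(b(0))) + A = (3*1)*(1 - 499*(-221)) - 477688 = 3*(1 + 110279) - 477688 = 3*110280 - 477688 = 330840 - 477688 = -146848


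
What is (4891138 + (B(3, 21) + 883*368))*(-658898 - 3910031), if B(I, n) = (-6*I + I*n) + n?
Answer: -23832209865492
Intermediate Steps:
B(I, n) = n - 6*I + I*n
(4891138 + (B(3, 21) + 883*368))*(-658898 - 3910031) = (4891138 + ((21 - 6*3 + 3*21) + 883*368))*(-658898 - 3910031) = (4891138 + ((21 - 18 + 63) + 324944))*(-4568929) = (4891138 + (66 + 324944))*(-4568929) = (4891138 + 325010)*(-4568929) = 5216148*(-4568929) = -23832209865492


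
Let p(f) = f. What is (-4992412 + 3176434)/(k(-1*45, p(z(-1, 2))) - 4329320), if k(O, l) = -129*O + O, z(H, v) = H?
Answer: 907989/2161780 ≈ 0.42002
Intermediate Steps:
k(O, l) = -128*O
(-4992412 + 3176434)/(k(-1*45, p(z(-1, 2))) - 4329320) = (-4992412 + 3176434)/(-(-128)*45 - 4329320) = -1815978/(-128*(-45) - 4329320) = -1815978/(5760 - 4329320) = -1815978/(-4323560) = -1815978*(-1/4323560) = 907989/2161780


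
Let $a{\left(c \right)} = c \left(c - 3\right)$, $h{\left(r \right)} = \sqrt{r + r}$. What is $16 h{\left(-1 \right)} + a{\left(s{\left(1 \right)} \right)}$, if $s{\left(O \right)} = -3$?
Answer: $18 + 16 i \sqrt{2} \approx 18.0 + 22.627 i$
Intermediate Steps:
$h{\left(r \right)} = \sqrt{2} \sqrt{r}$ ($h{\left(r \right)} = \sqrt{2 r} = \sqrt{2} \sqrt{r}$)
$a{\left(c \right)} = c \left(-3 + c\right)$
$16 h{\left(-1 \right)} + a{\left(s{\left(1 \right)} \right)} = 16 \sqrt{2} \sqrt{-1} - 3 \left(-3 - 3\right) = 16 \sqrt{2} i - -18 = 16 i \sqrt{2} + 18 = 18 + 16 i \sqrt{2}$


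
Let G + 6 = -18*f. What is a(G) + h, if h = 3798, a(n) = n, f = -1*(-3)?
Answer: 3738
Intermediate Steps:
f = 3
G = -60 (G = -6 - 18*3 = -6 - 54 = -60)
a(G) + h = -60 + 3798 = 3738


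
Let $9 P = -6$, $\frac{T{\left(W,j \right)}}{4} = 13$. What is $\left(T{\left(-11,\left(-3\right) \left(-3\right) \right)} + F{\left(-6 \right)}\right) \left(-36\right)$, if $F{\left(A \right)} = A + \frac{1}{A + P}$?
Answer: $- \frac{8253}{5} \approx -1650.6$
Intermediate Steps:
$T{\left(W,j \right)} = 52$ ($T{\left(W,j \right)} = 4 \cdot 13 = 52$)
$P = - \frac{2}{3}$ ($P = \frac{1}{9} \left(-6\right) = - \frac{2}{3} \approx -0.66667$)
$F{\left(A \right)} = A + \frac{1}{- \frac{2}{3} + A}$ ($F{\left(A \right)} = A + \frac{1}{A - \frac{2}{3}} = A + \frac{1}{- \frac{2}{3} + A}$)
$\left(T{\left(-11,\left(-3\right) \left(-3\right) \right)} + F{\left(-6 \right)}\right) \left(-36\right) = \left(52 + \frac{3 - -12 + 3 \left(-6\right)^{2}}{-2 + 3 \left(-6\right)}\right) \left(-36\right) = \left(52 + \frac{3 + 12 + 3 \cdot 36}{-2 - 18}\right) \left(-36\right) = \left(52 + \frac{3 + 12 + 108}{-20}\right) \left(-36\right) = \left(52 - \frac{123}{20}\right) \left(-36\right) = \frac{917}{20} \left(-36\right) = - \frac{8253}{5}$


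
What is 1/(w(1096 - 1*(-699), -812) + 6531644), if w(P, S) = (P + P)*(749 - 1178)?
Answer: 1/4991534 ≈ 2.0034e-7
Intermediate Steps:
w(P, S) = -858*P (w(P, S) = (2*P)*(-429) = -858*P)
1/(w(1096 - 1*(-699), -812) + 6531644) = 1/(-858*(1096 - 1*(-699)) + 6531644) = 1/(-858*(1096 + 699) + 6531644) = 1/(-858*1795 + 6531644) = 1/(-1540110 + 6531644) = 1/4991534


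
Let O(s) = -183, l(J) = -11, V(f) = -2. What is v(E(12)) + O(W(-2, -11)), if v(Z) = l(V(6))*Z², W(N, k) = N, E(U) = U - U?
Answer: -183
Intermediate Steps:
E(U) = 0
v(Z) = -11*Z²
v(E(12)) + O(W(-2, -11)) = -11*0² - 183 = -11*0 - 183 = 0 - 183 = -183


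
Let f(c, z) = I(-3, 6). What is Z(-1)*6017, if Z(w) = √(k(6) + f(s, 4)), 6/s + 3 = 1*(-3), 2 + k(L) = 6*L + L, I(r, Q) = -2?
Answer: 6017*√38 ≈ 37091.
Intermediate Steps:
k(L) = -2 + 7*L (k(L) = -2 + (6*L + L) = -2 + 7*L)
s = -1 (s = 6/(-3 + 1*(-3)) = 6/(-3 - 3) = 6/(-6) = 6*(-⅙) = -1)
f(c, z) = -2
Z(w) = √38 (Z(w) = √((-2 + 7*6) - 2) = √((-2 + 42) - 2) = √(40 - 2) = √38)
Z(-1)*6017 = √38*6017 = 6017*√38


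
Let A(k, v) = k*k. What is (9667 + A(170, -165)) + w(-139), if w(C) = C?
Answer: 38428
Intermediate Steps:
A(k, v) = k²
(9667 + A(170, -165)) + w(-139) = (9667 + 170²) - 139 = (9667 + 28900) - 139 = 38567 - 139 = 38428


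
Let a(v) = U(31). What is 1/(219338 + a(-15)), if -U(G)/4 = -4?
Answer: 1/219354 ≈ 4.5588e-6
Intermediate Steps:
U(G) = 16 (U(G) = -4*(-4) = 16)
a(v) = 16
1/(219338 + a(-15)) = 1/(219338 + 16) = 1/219354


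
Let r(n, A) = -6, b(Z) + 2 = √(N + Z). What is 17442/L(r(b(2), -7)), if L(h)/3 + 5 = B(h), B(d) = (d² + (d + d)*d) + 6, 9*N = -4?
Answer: 5814/109 ≈ 53.339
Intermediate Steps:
N = -4/9 (N = (⅑)*(-4) = -4/9 ≈ -0.44444)
b(Z) = -2 + √(-4/9 + Z)
B(d) = 6 + 3*d² (B(d) = (d² + (2*d)*d) + 6 = (d² + 2*d²) + 6 = 3*d² + 6 = 6 + 3*d²)
L(h) = 3 + 9*h² (L(h) = -15 + 3*(6 + 3*h²) = -15 + (18 + 9*h²) = 3 + 9*h²)
17442/L(r(b(2), -7)) = 17442/(3 + 9*(-6)²) = 17442/(3 + 9*36) = 17442/(3 + 324) = 17442/327 = 17442*(1/327) = 5814/109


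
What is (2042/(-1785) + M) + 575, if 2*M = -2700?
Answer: -1385417/1785 ≈ -776.14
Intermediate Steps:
M = -1350 (M = (1/2)*(-2700) = -1350)
(2042/(-1785) + M) + 575 = (2042/(-1785) - 1350) + 575 = (2042*(-1/1785) - 1350) + 575 = (-2042/1785 - 1350) + 575 = -2411792/1785 + 575 = -1385417/1785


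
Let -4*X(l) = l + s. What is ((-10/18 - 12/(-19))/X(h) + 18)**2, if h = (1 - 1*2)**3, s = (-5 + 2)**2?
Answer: 37736449/116964 ≈ 322.63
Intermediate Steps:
s = 9 (s = (-3)**2 = 9)
h = -1 (h = (1 - 2)**3 = (-1)**3 = -1)
X(l) = -9/4 - l/4 (X(l) = -(l + 9)/4 = -(9 + l)/4 = -9/4 - l/4)
((-10/18 - 12/(-19))/X(h) + 18)**2 = ((-10/18 - 12/(-19))/(-9/4 - 1/4*(-1)) + 18)**2 = ((-10*1/18 - 12*(-1/19))/(-9/4 + 1/4) + 18)**2 = ((-5/9 + 12/19)/(-2) + 18)**2 = ((13/171)*(-1/2) + 18)**2 = (-13/342 + 18)**2 = (6143/342)**2 = 37736449/116964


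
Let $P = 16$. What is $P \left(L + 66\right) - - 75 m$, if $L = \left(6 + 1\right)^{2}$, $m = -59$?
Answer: $-2585$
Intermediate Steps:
$L = 49$ ($L = 7^{2} = 49$)
$P \left(L + 66\right) - - 75 m = 16 \left(49 + 66\right) - \left(-75\right) \left(-59\right) = 16 \cdot 115 - 4425 = 1840 - 4425 = -2585$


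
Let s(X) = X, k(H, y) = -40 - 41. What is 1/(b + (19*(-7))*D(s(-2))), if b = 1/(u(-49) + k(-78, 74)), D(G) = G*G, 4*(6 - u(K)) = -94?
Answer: -103/54798 ≈ -0.0018796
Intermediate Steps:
u(K) = 59/2 (u(K) = 6 - ¼*(-94) = 6 + 47/2 = 59/2)
k(H, y) = -81
D(G) = G²
b = -2/103 (b = 1/(59/2 - 81) = 1/(-103/2) = -2/103 ≈ -0.019417)
1/(b + (19*(-7))*D(s(-2))) = 1/(-2/103 + (19*(-7))*(-2)²) = 1/(-2/103 - 133*4) = 1/(-2/103 - 532) = 1/(-54798/103) = -103/54798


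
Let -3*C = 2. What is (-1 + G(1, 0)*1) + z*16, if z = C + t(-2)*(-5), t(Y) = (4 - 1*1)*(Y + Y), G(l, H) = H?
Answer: 2845/3 ≈ 948.33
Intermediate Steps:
C = -2/3 (C = -1/3*2 = -2/3 ≈ -0.66667)
t(Y) = 6*Y (t(Y) = (4 - 1)*(2*Y) = 3*(2*Y) = 6*Y)
z = 178/3 (z = -2/3 + (6*(-2))*(-5) = -2/3 - 12*(-5) = -2/3 + 60 = 178/3 ≈ 59.333)
(-1 + G(1, 0)*1) + z*16 = (-1 + 0*1) + (178/3)*16 = (-1 + 0) + 2848/3 = -1 + 2848/3 = 2845/3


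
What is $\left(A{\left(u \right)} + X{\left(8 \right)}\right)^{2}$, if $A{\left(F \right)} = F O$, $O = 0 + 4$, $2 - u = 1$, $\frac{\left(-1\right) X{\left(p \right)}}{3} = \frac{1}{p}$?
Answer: $\frac{841}{64} \approx 13.141$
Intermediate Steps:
$X{\left(p \right)} = - \frac{3}{p}$
$u = 1$ ($u = 2 - 1 = 1$)
$O = 4$
$A{\left(F \right)} = 4 F$ ($A{\left(F \right)} = F 4 = 4 F$)
$\left(A{\left(u \right)} + X{\left(8 \right)}\right)^{2} = \left(4 \cdot 1 - \frac{3}{8}\right)^{2} = \left(4 - \frac{3}{8}\right)^{2} = \left(\frac{29}{8}\right)^{2} = \frac{841}{64}$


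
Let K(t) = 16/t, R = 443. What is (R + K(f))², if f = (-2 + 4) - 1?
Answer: 210681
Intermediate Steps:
f = 1 (f = 2 - 1 = 1)
(R + K(f))² = (443 + 16/1)² = (443 + 16*1)² = (443 + 16)² = 459² = 210681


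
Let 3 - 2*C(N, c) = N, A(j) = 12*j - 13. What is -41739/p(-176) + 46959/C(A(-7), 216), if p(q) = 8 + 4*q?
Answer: 5795069/5800 ≈ 999.15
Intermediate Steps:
A(j) = -13 + 12*j
C(N, c) = 3/2 - N/2
-41739/p(-176) + 46959/C(A(-7), 216) = -41739/(8 + 4*(-176)) + 46959/(3/2 - (-13 + 12*(-7))/2) = -41739/(8 - 704) + 46959/(3/2 - (-13 - 84)/2) = -41739/(-696) + 46959/(3/2 - ½*(-97)) = -41739*(-1/696) + 46959/(3/2 + 97/2) = 13913/232 + 46959/50 = 5795069/5800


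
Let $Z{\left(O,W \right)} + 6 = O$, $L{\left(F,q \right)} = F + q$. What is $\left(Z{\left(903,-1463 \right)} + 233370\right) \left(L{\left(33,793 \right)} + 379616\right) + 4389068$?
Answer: $89129395082$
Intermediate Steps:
$Z{\left(O,W \right)} = -6 + O$
$\left(Z{\left(903,-1463 \right)} + 233370\right) \left(L{\left(33,793 \right)} + 379616\right) + 4389068 = \left(\left(-6 + 903\right) + 233370\right) \left(\left(33 + 793\right) + 379616\right) + 4389068 = \left(897 + 233370\right) \left(826 + 379616\right) + 4389068 = 234267 \cdot 380442 + 4389068 = 89125006014 + 4389068 = 89129395082$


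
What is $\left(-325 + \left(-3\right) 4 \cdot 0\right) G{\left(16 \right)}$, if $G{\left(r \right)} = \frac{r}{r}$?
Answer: $-325$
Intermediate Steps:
$G{\left(r \right)} = 1$
$\left(-325 + \left(-3\right) 4 \cdot 0\right) G{\left(16 \right)} = \left(-325 + \left(-3\right) 4 \cdot 0\right) 1 = \left(-325 - 0\right) 1 = \left(-325 + 0\right) 1 = \left(-325\right) 1 = -325$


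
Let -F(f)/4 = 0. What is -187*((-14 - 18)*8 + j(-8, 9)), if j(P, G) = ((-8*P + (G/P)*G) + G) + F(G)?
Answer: 288915/8 ≈ 36114.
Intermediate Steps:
F(f) = 0 (F(f) = -4*0 = 0)
j(P, G) = G - 8*P + G²/P (j(P, G) = ((-8*P + (G/P)*G) + G) + 0 = ((-8*P + G²/P) + G) + 0 = (G - 8*P + G²/P) + 0 = G - 8*P + G²/P)
-187*((-14 - 18)*8 + j(-8, 9)) = -187*((-14 - 18)*8 + (9 - 8*(-8) + 9²/(-8))) = -187*(-32*8 + (9 + 64 + 81*(-⅛))) = -187*(-256 + (9 + 64 - 81/8)) = -187*(-256 + 503/8) = -187*(-1545/8) = 288915/8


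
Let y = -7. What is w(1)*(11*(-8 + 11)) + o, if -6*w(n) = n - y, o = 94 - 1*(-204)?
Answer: 254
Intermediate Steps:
o = 298 (o = 94 + 204 = 298)
w(n) = -7/6 - n/6 (w(n) = -(n - 1*(-7))/6 = -(n + 7)/6 = -(7 + n)/6 = -7/6 - n/6)
w(1)*(11*(-8 + 11)) + o = (-7/6 - 1/6*1)*(11*(-8 + 11)) + 298 = (-7/6 - 1/6)*(11*3) + 298 = -4/3*33 + 298 = -44 + 298 = 254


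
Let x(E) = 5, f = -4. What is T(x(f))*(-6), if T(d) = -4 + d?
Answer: -6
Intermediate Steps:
T(x(f))*(-6) = (-4 + 5)*(-6) = 1*(-6) = -6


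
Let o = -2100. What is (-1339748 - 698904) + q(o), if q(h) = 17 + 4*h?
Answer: -2047035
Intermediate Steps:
(-1339748 - 698904) + q(o) = (-1339748 - 698904) + (17 + 4*(-2100)) = -2038652 + (17 - 8400) = -2038652 - 8383 = -2047035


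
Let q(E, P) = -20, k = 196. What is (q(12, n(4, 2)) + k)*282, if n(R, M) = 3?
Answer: 49632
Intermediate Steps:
(q(12, n(4, 2)) + k)*282 = (-20 + 196)*282 = 176*282 = 49632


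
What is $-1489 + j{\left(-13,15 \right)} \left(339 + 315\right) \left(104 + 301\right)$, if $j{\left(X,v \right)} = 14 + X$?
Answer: $263381$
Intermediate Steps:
$-1489 + j{\left(-13,15 \right)} \left(339 + 315\right) \left(104 + 301\right) = -1489 + \left(14 - 13\right) \left(339 + 315\right) \left(104 + 301\right) = -1489 + 1 \cdot 654 \cdot 405 = -1489 + 1 \cdot 264870 = -1489 + 264870 = 263381$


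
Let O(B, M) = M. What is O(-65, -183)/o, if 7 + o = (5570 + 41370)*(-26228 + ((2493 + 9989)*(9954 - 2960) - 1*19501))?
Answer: -61/1365224536751 ≈ -4.4681e-11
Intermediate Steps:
o = 4095673610253 (o = -7 + (5570 + 41370)*(-26228 + ((2493 + 9989)*(9954 - 2960) - 1*19501)) = -7 + 46940*(-26228 + (12482*6994 - 19501)) = -7 + 46940*(-26228 + (87299108 - 19501)) = -7 + 46940*(-26228 + 87279607) = -7 + 46940*87253379 = -7 + 4095673610260 = 4095673610253)
O(-65, -183)/o = -183/4095673610253 = -183*1/4095673610253 = -61/1365224536751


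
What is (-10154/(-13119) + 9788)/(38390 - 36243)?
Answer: 128418926/28166493 ≈ 4.5593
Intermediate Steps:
(-10154/(-13119) + 9788)/(38390 - 36243) = (-10154*(-1/13119) + 9788)/2147 = (10154/13119 + 9788)*(1/2147) = (128418926/13119)*(1/2147) = 128418926/28166493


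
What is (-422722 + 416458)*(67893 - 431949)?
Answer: 2280446784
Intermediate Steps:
(-422722 + 416458)*(67893 - 431949) = -6264*(-364056) = 2280446784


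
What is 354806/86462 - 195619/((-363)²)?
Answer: 14919410918/5696505639 ≈ 2.6190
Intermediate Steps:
354806/86462 - 195619/((-363)²) = 354806*(1/86462) - 195619/131769 = 177403/43231 - 195619*1/131769 = 177403/43231 - 195619/131769 = 14919410918/5696505639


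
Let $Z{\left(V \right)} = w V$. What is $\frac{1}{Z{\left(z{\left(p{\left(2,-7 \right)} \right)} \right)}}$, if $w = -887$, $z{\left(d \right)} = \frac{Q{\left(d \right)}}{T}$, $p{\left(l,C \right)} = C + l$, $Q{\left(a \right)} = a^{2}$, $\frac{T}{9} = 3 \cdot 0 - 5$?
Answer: $\frac{9}{4435} \approx 0.0020293$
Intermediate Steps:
$T = -45$ ($T = 9 \left(3 \cdot 0 - 5\right) = 9 \left(0 - 5\right) = 9 \left(-5\right) = -45$)
$z{\left(d \right)} = - \frac{d^{2}}{45}$ ($z{\left(d \right)} = \frac{d^{2}}{-45} = d^{2} \left(- \frac{1}{45}\right) = - \frac{d^{2}}{45}$)
$Z{\left(V \right)} = - 887 V$
$\frac{1}{Z{\left(z{\left(p{\left(2,-7 \right)} \right)} \right)}} = \frac{1}{\left(-887\right) \left(- \frac{\left(-7 + 2\right)^{2}}{45}\right)} = \frac{1}{\left(-887\right) \left(- \frac{\left(-5\right)^{2}}{45}\right)} = \frac{1}{\left(-887\right) \left(\left(- \frac{1}{45}\right) 25\right)} = \frac{1}{\left(-887\right) \left(- \frac{5}{9}\right)} = \frac{1}{\frac{4435}{9}} = \frac{9}{4435}$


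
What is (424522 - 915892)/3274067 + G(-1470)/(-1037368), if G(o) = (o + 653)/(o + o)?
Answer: -1498613326543139/9985452266828640 ≈ -0.15008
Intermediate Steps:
G(o) = (653 + o)/(2*o) (G(o) = (653 + o)/((2*o)) = (653 + o)*(1/(2*o)) = (653 + o)/(2*o))
(424522 - 915892)/3274067 + G(-1470)/(-1037368) = (424522 - 915892)/3274067 + ((½)*(653 - 1470)/(-1470))/(-1037368) = -491370*1/3274067 + ((½)*(-1/1470)*(-817))*(-1/1037368) = -491370/3274067 + (817/2940)*(-1/1037368) = -491370/3274067 - 817/3049861920 = -1498613326543139/9985452266828640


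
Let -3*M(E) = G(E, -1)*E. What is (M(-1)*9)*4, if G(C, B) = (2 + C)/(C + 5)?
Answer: 3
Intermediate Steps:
G(C, B) = (2 + C)/(5 + C)
M(E) = -E*(2 + E)/(3*(5 + E)) (M(E) = -(2 + E)/(5 + E)*E/3 = -E*(2 + E)/(3*(5 + E)))
(M(-1)*9)*4 = (-1*(-1)*(2 - 1)/(15 + 3*(-1))*9)*4 = (-1*(-1)*1/(15 - 3)*9)*4 = (-1*(-1)*1/12*9)*4 = (-1*(-1)*1/12*1*9)*4 = ((1/12)*9)*4 = (¾)*4 = 3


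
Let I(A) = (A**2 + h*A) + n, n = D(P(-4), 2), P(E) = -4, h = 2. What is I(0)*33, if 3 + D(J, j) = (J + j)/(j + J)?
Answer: -66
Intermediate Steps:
D(J, j) = -2 (D(J, j) = -3 + (J + j)/(j + J) = -3 + (J + j)/(J + j) = -3 + 1 = -2)
n = -2
I(A) = -2 + A**2 + 2*A (I(A) = (A**2 + 2*A) - 2 = -2 + A**2 + 2*A)
I(0)*33 = (-2 + 0**2 + 2*0)*33 = (-2 + 0 + 0)*33 = -2*33 = -66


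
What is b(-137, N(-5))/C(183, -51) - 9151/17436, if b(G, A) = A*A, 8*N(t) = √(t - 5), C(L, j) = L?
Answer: -4472953/8508768 ≈ -0.52569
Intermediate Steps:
N(t) = √(-5 + t)/8 (N(t) = √(t - 5)/8 = √(-5 + t)/8)
b(G, A) = A²
b(-137, N(-5))/C(183, -51) - 9151/17436 = (√(-5 - 5)/8)²/183 - 9151/17436 = (√(-10)/8)²*(1/183) - 9151*1/17436 = ((I*√10)/8)²*(1/183) - 9151/17436 = (I*√10/8)²*(1/183) - 9151/17436 = -5/32*1/183 - 9151/17436 = -5/5856 - 9151/17436 = -4472953/8508768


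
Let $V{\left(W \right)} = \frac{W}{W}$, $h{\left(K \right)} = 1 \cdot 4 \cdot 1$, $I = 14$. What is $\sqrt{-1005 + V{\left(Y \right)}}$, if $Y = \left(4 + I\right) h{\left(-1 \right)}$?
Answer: $2 i \sqrt{251} \approx 31.686 i$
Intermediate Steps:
$h{\left(K \right)} = 4$ ($h{\left(K \right)} = 4 \cdot 1 = 4$)
$Y = 72$ ($Y = \left(4 + 14\right) 4 = 18 \cdot 4 = 72$)
$V{\left(W \right)} = 1$
$\sqrt{-1005 + V{\left(Y \right)}} = \sqrt{-1005 + 1} = \sqrt{-1004} = 2 i \sqrt{251}$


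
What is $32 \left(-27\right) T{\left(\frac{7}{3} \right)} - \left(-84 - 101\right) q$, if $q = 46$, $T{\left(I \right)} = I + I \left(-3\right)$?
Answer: $12542$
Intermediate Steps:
$T{\left(I \right)} = - 2 I$ ($T{\left(I \right)} = I - 3 I = - 2 I$)
$32 \left(-27\right) T{\left(\frac{7}{3} \right)} - \left(-84 - 101\right) q = 32 \left(-27\right) \left(- 2 \cdot \frac{7}{3}\right) - \left(-84 - 101\right) 46 = - 864 \left(- 2 \cdot 7 \cdot \frac{1}{3}\right) - \left(-185\right) 46 = - 864 \left(\left(-2\right) \frac{7}{3}\right) - -8510 = \left(-864\right) \left(- \frac{14}{3}\right) + 8510 = 4032 + 8510 = 12542$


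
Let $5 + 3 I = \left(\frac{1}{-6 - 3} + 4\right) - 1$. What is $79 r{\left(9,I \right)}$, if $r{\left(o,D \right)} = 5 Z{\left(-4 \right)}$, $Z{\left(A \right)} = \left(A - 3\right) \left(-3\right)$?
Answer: $8295$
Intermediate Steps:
$I = - \frac{19}{27}$ ($I = - \frac{5}{3} + \frac{\left(\frac{1}{-6 - 3} + 4\right) - 1}{3} = - \frac{5}{3} + \frac{\left(\frac{1}{-9} + 4\right) - 1}{3} = - \frac{5}{3} + \frac{\left(- \frac{1}{9} + 4\right) - 1}{3} = - \frac{5}{3} + \frac{\frac{35}{9} - 1}{3} = - \frac{5}{3} + \frac{1}{3} \cdot \frac{26}{9} = - \frac{5}{3} + \frac{26}{27} = - \frac{19}{27} \approx -0.7037$)
$Z{\left(A \right)} = 9 - 3 A$ ($Z{\left(A \right)} = \left(-3 + A\right) \left(-3\right) = 9 - 3 A$)
$r{\left(o,D \right)} = 105$ ($r{\left(o,D \right)} = 5 \left(9 - -12\right) = 5 \left(9 + 12\right) = 5 \cdot 21 = 105$)
$79 r{\left(9,I \right)} = 79 \cdot 105 = 8295$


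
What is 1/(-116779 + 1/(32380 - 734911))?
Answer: -702531/82040867650 ≈ -8.5632e-6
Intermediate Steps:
1/(-116779 + 1/(32380 - 734911)) = 1/(-116779 + 1/(-702531)) = 1/(-116779 - 1/702531) = 1/(-82040867650/702531) = -702531/82040867650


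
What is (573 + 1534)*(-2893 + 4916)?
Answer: 4262461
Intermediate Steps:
(573 + 1534)*(-2893 + 4916) = 2107*2023 = 4262461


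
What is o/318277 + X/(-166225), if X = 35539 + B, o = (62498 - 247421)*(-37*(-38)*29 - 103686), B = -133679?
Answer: 386774447314076/10581118865 ≈ 36553.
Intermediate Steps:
o = 11633875776 (o = -184923*(1406*29 - 103686) = -184923*(40774 - 103686) = -184923*(-62912) = 11633875776)
X = -98140 (X = 35539 - 133679 = -98140)
o/318277 + X/(-166225) = 11633875776/318277 - 98140/(-166225) = 11633875776*(1/318277) - 98140*(-1/166225) = 11633875776/318277 + 19628/33245 = 386774447314076/10581118865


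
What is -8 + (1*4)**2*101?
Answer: 1608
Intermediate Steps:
-8 + (1*4)**2*101 = -8 + 4**2*101 = -8 + 16*101 = -8 + 1616 = 1608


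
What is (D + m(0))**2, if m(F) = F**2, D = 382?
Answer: 145924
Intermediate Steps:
(D + m(0))**2 = (382 + 0**2)**2 = (382 + 0)**2 = 382**2 = 145924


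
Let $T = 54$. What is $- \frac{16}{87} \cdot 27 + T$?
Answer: $\frac{1422}{29} \approx 49.034$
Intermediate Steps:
$- \frac{16}{87} \cdot 27 + T = - \frac{16}{87} \cdot 27 + 54 = \left(-16\right) \frac{1}{87} \cdot 27 + 54 = \left(- \frac{16}{87}\right) 27 + 54 = - \frac{144}{29} + 54 = \frac{1422}{29}$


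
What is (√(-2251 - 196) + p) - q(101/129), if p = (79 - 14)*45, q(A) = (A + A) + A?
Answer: 125674/43 + I*√2447 ≈ 2922.7 + 49.467*I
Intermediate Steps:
q(A) = 3*A (q(A) = 2*A + A = 3*A)
p = 2925 (p = 65*45 = 2925)
(√(-2251 - 196) + p) - q(101/129) = (√(-2251 - 196) + 2925) - 3*101/129 = (√(-2447) + 2925) - 3*101*(1/129) = (I*√2447 + 2925) - 3*101/129 = (2925 + I*√2447) - 1*101/43 = (2925 + I*√2447) - 101/43 = 125674/43 + I*√2447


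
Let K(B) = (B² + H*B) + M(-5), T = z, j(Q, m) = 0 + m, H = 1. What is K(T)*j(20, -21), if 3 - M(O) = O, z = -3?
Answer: -294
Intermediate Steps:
M(O) = 3 - O
j(Q, m) = m
T = -3
K(B) = 8 + B + B² (K(B) = (B² + 1*B) + (3 - 1*(-5)) = (B² + B) + (3 + 5) = (B + B²) + 8 = 8 + B + B²)
K(T)*j(20, -21) = (8 - 3 + (-3)²)*(-21) = (8 - 3 + 9)*(-21) = 14*(-21) = -294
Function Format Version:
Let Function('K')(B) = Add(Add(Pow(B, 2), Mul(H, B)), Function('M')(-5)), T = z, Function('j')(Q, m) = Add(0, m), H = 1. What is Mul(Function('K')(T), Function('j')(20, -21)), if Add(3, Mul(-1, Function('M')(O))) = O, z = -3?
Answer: -294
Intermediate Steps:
Function('M')(O) = Add(3, Mul(-1, O))
Function('j')(Q, m) = m
T = -3
Function('K')(B) = Add(8, B, Pow(B, 2)) (Function('K')(B) = Add(Add(Pow(B, 2), Mul(1, B)), Add(3, Mul(-1, -5))) = Add(Add(Pow(B, 2), B), Add(3, 5)) = Add(Add(B, Pow(B, 2)), 8) = Add(8, B, Pow(B, 2)))
Mul(Function('K')(T), Function('j')(20, -21)) = Mul(Add(8, -3, Pow(-3, 2)), -21) = Mul(Add(8, -3, 9), -21) = Mul(14, -21) = -294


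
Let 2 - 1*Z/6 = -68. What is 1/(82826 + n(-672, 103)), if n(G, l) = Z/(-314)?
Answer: 157/13003472 ≈ 1.2074e-5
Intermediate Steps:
Z = 420 (Z = 12 - 6*(-68) = 12 + 408 = 420)
n(G, l) = -210/157 (n(G, l) = 420/(-314) = 420*(-1/314) = -210/157)
1/(82826 + n(-672, 103)) = 1/(82826 - 210/157) = 1/(13003472/157) = 157/13003472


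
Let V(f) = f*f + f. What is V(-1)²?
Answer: 0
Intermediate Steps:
V(f) = f + f² (V(f) = f² + f = f + f²)
V(-1)² = (-(1 - 1))² = (-1*0)² = 0² = 0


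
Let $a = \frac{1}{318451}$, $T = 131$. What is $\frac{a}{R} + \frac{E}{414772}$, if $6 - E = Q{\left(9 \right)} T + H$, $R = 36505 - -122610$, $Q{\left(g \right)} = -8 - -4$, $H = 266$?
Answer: $\frac{34476721039}{54166583694685} \approx 0.00063649$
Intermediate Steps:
$Q{\left(g \right)} = -4$ ($Q{\left(g \right)} = -8 + 4 = -4$)
$R = 159115$ ($R = 36505 + 122610 = 159115$)
$a = \frac{1}{318451} \approx 3.1402 \cdot 10^{-6}$
$E = 264$ ($E = 6 - \left(\left(-4\right) 131 + 266\right) = 6 - \left(-524 + 266\right) = 6 - -258 = 6 + 258 = 264$)
$\frac{a}{R} + \frac{E}{414772} = \frac{1}{318451 \cdot 159115} + \frac{264}{414772} = \frac{1}{318451} \cdot \frac{1}{159115} + 264 \cdot \frac{1}{414772} = \frac{1}{50670330865} + \frac{66}{103693} = \frac{34476721039}{54166583694685}$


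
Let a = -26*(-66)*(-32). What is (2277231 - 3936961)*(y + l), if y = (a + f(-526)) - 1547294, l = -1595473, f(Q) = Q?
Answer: 5308156784650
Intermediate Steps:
a = -54912 (a = 1716*(-32) = -54912)
y = -1602732 (y = (-54912 - 526) - 1547294 = -55438 - 1547294 = -1602732)
(2277231 - 3936961)*(y + l) = (2277231 - 3936961)*(-1602732 - 1595473) = -1659730*(-3198205) = 5308156784650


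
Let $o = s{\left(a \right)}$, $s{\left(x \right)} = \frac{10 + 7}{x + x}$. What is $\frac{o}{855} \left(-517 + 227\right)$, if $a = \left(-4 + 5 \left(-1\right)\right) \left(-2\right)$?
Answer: $- \frac{493}{3078} \approx -0.16017$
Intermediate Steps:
$a = 18$ ($a = \left(-4 - 5\right) \left(-2\right) = \left(-9\right) \left(-2\right) = 18$)
$s{\left(x \right)} = \frac{17}{2 x}$
$o = \frac{17}{36}$ ($o = \frac{17}{2 \cdot 18} = \frac{17}{2} \cdot \frac{1}{18} = \frac{17}{36} \approx 0.47222$)
$\frac{o}{855} \left(-517 + 227\right) = \frac{17}{36 \cdot 855} \left(-517 + 227\right) = \frac{17}{36} \cdot \frac{1}{855} \left(-290\right) = \frac{17}{30780} \left(-290\right) = - \frac{493}{3078}$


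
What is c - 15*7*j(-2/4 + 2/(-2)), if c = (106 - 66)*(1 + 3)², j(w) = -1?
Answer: 745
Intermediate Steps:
c = 640 (c = 40*4² = 40*16 = 640)
c - 15*7*j(-2/4 + 2/(-2)) = 640 - 15*7*(-1) = 640 - 105*(-1) = 640 - 1*(-105) = 640 + 105 = 745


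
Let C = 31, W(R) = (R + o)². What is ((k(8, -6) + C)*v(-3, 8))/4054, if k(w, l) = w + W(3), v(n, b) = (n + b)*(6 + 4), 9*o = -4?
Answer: 92200/164187 ≈ 0.56155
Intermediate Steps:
o = -4/9 (o = (⅑)*(-4) = -4/9 ≈ -0.44444)
v(n, b) = 10*b + 10*n (v(n, b) = (b + n)*10 = 10*b + 10*n)
W(R) = (-4/9 + R)² (W(R) = (R - 4/9)² = (-4/9 + R)²)
k(w, l) = 529/81 + w (k(w, l) = w + (-4 + 9*3)²/81 = w + (-4 + 27)²/81 = w + (1/81)*23² = w + (1/81)*529 = w + 529/81 = 529/81 + w)
((k(8, -6) + C)*v(-3, 8))/4054 = (((529/81 + 8) + 31)*(10*8 + 10*(-3)))/4054 = ((1177/81 + 31)*(80 - 30))*(1/4054) = ((3688/81)*50)*(1/4054) = (184400/81)*(1/4054) = 92200/164187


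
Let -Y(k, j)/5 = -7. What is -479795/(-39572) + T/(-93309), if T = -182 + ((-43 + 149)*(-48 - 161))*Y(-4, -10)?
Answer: 25153375613/1230807916 ≈ 20.436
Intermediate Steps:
Y(k, j) = 35 (Y(k, j) = -5*(-7) = 35)
T = -775572 (T = -182 + ((-43 + 149)*(-48 - 161))*35 = -182 + (106*(-209))*35 = -182 - 22154*35 = -182 - 775390 = -775572)
-479795/(-39572) + T/(-93309) = -479795/(-39572) - 775572/(-93309) = -479795*(-1/39572) - 775572*(-1/93309) = 479795/39572 + 258524/31103 = 25153375613/1230807916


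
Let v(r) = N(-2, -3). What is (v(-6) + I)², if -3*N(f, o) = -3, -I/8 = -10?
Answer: 6561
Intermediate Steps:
I = 80 (I = -8*(-10) = 80)
N(f, o) = 1 (N(f, o) = -⅓*(-3) = 1)
v(r) = 1
(v(-6) + I)² = (1 + 80)² = 81² = 6561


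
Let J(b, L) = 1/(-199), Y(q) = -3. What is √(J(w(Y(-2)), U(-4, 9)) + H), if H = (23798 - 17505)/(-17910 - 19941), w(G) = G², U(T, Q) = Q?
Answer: I*√10112300022/242979 ≈ 0.41386*I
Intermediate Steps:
J(b, L) = -1/199
H = -203/1221 (H = 6293/(-37851) = 6293*(-1/37851) = -203/1221 ≈ -0.16626)
√(J(w(Y(-2)), U(-4, 9)) + H) = √(-1/199 - 203/1221) = √(-41618/242979) = I*√10112300022/242979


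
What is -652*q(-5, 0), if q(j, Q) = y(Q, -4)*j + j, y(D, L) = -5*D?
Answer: 3260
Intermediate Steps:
q(j, Q) = j - 5*Q*j (q(j, Q) = (-5*Q)*j + j = -5*Q*j + j = j - 5*Q*j)
-652*q(-5, 0) = -(-3260)*(1 - 5*0) = -(-3260)*(1 + 0) = -(-3260) = -652*(-5) = 3260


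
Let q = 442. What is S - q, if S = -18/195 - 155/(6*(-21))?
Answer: -3610661/8190 ≈ -440.86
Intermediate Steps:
S = 9319/8190 (S = -18*1/195 - 155/(-126) = -6/65 - 155*(-1/126) = -6/65 + 155/126 = 9319/8190 ≈ 1.1379)
S - q = 9319/8190 - 1*442 = 9319/8190 - 442 = -3610661/8190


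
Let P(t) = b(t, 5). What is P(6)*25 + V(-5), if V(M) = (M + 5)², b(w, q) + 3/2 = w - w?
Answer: -75/2 ≈ -37.500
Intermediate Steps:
b(w, q) = -3/2 (b(w, q) = -3/2 + (w - w) = -3/2 + 0 = -3/2)
P(t) = -3/2
V(M) = (5 + M)²
P(6)*25 + V(-5) = -3/2*25 + (5 - 5)² = -75/2 + 0² = -75/2 + 0 = -75/2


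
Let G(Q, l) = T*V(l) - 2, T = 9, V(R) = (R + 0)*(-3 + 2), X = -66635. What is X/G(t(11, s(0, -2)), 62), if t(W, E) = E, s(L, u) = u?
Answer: 13327/112 ≈ 118.99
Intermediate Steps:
V(R) = -R (V(R) = R*(-1) = -R)
G(Q, l) = -2 - 9*l (G(Q, l) = 9*(-l) - 2 = -9*l - 2 = -2 - 9*l)
X/G(t(11, s(0, -2)), 62) = -66635/(-2 - 9*62) = -66635/(-2 - 558) = -66635/(-560) = -66635*(-1/560) = 13327/112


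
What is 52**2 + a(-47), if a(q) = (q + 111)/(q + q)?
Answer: 127056/47 ≈ 2703.3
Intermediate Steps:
a(q) = (111 + q)/(2*q) (a(q) = (111 + q)/((2*q)) = (111 + q)*(1/(2*q)) = (111 + q)/(2*q))
52**2 + a(-47) = 52**2 + (1/2)*(111 - 47)/(-47) = 2704 + (1/2)*(-1/47)*64 = 2704 - 32/47 = 127056/47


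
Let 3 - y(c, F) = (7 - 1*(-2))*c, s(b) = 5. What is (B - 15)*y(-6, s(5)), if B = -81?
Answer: -5472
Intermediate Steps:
y(c, F) = 3 - 9*c (y(c, F) = 3 - (7 - 1*(-2))*c = 3 - (7 + 2)*c = 3 - 9*c)
(B - 15)*y(-6, s(5)) = (-81 - 15)*(3 - 9*(-6)) = -96*(3 + 54) = -96*57 = -5472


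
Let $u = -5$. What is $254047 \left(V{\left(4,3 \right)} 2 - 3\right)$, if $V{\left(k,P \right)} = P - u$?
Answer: $3302611$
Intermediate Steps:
$V{\left(k,P \right)} = 5 + P$ ($V{\left(k,P \right)} = P - -5 = P + 5 = 5 + P$)
$254047 \left(V{\left(4,3 \right)} 2 - 3\right) = 254047 \left(\left(5 + 3\right) 2 - 3\right) = 254047 \left(8 \cdot 2 - 3\right) = 254047 \left(16 - 3\right) = 254047 \cdot 13 = 3302611$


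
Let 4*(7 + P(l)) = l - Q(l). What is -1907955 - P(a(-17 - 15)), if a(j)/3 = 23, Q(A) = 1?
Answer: -1907965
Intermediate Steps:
a(j) = 69 (a(j) = 3*23 = 69)
P(l) = -29/4 + l/4 (P(l) = -7 + (l - 1*1)/4 = -7 + (l - 1)/4 = -7 + (-1 + l)/4 = -7 + (-¼ + l/4) = -29/4 + l/4)
-1907955 - P(a(-17 - 15)) = -1907955 - (-29/4 + (¼)*69) = -1907955 - (-29/4 + 69/4) = -1907955 - 1*10 = -1907955 - 10 = -1907965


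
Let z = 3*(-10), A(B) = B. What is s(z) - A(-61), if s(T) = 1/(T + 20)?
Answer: 609/10 ≈ 60.900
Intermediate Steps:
z = -30
s(T) = 1/(20 + T)
s(z) - A(-61) = 1/(20 - 30) - 1*(-61) = 1/(-10) + 61 = -⅒ + 61 = 609/10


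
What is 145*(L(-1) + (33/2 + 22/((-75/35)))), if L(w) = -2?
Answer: 3683/6 ≈ 613.83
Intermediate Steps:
145*(L(-1) + (33/2 + 22/((-75/35)))) = 145*(-2 + (33/2 + 22/((-75/35)))) = 145*(-2 + (33*(½) + 22/((-75*1/35)))) = 145*(-2 + (33/2 + 22/(-15/7))) = 145*(-2 + (33/2 + 22*(-7/15))) = 145*(-2 + (33/2 - 154/15)) = 145*(-2 + 187/30) = 145*(127/30) = 3683/6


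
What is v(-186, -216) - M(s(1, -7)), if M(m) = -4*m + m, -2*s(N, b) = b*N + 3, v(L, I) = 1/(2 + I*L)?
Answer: 241069/40178 ≈ 6.0000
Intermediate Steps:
s(N, b) = -3/2 - N*b/2 (s(N, b) = -(b*N + 3)/2 = -(N*b + 3)/2 = -(3 + N*b)/2 = -3/2 - N*b/2)
M(m) = -3*m
v(-186, -216) - M(s(1, -7)) = 1/(2 - 216*(-186)) - (-3)*(-3/2 - ½*1*(-7)) = 1/(2 + 40176) - (-3)*(-3/2 + 7/2) = 1/40178 - (-3)*2 = 1/40178 - 1*(-6) = 1/40178 + 6 = 241069/40178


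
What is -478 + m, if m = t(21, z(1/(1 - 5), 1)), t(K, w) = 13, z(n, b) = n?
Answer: -465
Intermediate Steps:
m = 13
-478 + m = -478 + 13 = -465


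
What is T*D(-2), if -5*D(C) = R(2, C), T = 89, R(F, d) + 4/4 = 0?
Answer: 89/5 ≈ 17.800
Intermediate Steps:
R(F, d) = -1 (R(F, d) = -1 + 0 = -1)
D(C) = ⅕ (D(C) = -⅕*(-1) = ⅕)
T*D(-2) = 89*(⅕) = 89/5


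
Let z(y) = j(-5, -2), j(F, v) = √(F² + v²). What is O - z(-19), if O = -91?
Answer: -91 - √29 ≈ -96.385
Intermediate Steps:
z(y) = √29 (z(y) = √((-5)² + (-2)²) = √(25 + 4) = √29)
O - z(-19) = -91 - √29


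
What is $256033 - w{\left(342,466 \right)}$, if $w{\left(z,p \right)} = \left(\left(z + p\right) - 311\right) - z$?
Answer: $255878$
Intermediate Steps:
$w{\left(z,p \right)} = -311 + p$ ($w{\left(z,p \right)} = \left(\left(p + z\right) - 311\right) - z = \left(-311 + p + z\right) - z = -311 + p$)
$256033 - w{\left(342,466 \right)} = 256033 - \left(-311 + 466\right) = 256033 - 155 = 255878$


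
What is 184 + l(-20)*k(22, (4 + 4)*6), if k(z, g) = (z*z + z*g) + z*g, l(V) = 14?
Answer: 36528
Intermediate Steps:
k(z, g) = z² + 2*g*z (k(z, g) = (z² + g*z) + g*z = z² + 2*g*z)
184 + l(-20)*k(22, (4 + 4)*6) = 184 + 14*(22*(22 + 2*((4 + 4)*6))) = 184 + 14*(22*(22 + 2*(8*6))) = 184 + 14*(22*(22 + 2*48)) = 184 + 14*(22*(22 + 96)) = 184 + 14*(22*118) = 184 + 14*2596 = 184 + 36344 = 36528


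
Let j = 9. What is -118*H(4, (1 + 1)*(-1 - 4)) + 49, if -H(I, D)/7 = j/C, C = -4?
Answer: -3619/2 ≈ -1809.5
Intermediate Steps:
H(I, D) = 63/4 (H(I, D) = -63/(-4) = -63*(-1)/4 = -7*(-9/4) = 63/4)
-118*H(4, (1 + 1)*(-1 - 4)) + 49 = -118*63/4 + 49 = -3717/2 + 49 = -3619/2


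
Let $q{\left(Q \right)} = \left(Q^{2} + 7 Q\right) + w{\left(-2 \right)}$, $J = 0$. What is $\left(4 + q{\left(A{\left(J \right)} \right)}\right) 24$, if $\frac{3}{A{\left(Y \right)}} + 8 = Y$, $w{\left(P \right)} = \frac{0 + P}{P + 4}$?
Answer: $\frac{99}{8} \approx 12.375$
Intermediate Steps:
$w{\left(P \right)} = \frac{P}{4 + P}$
$A{\left(Y \right)} = \frac{3}{-8 + Y}$
$q{\left(Q \right)} = -1 + Q^{2} + 7 Q$ ($q{\left(Q \right)} = \left(Q^{2} + 7 Q\right) - \frac{2}{4 - 2} = \left(Q^{2} + 7 Q\right) - \frac{2}{2} = \left(Q^{2} + 7 Q\right) - 1 = -1 + Q^{2} + 7 Q$)
$\left(4 + q{\left(A{\left(J \right)} \right)}\right) 24 = \left(4 + \left(-1 + \left(\frac{3}{-8 + 0}\right)^{2} + 7 \frac{3}{-8 + 0}\right)\right) 24 = \left(4 + \left(-1 + \left(\frac{3}{-8}\right)^{2} + 7 \frac{3}{-8}\right)\right) 24 = \left(4 + \left(-1 + \left(3 \left(- \frac{1}{8}\right)\right)^{2} + 7 \cdot 3 \left(- \frac{1}{8}\right)\right)\right) 24 = \left(4 + \left(-1 + \left(- \frac{3}{8}\right)^{2} + 7 \left(- \frac{3}{8}\right)\right)\right) 24 = \left(4 - \frac{223}{64}\right) 24 = \frac{33}{64} \cdot 24 = \frac{99}{8}$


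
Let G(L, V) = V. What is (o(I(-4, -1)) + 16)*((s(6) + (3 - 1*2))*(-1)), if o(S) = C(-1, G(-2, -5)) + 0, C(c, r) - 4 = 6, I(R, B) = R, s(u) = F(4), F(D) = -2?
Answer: 26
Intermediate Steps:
s(u) = -2
C(c, r) = 10 (C(c, r) = 4 + 6 = 10)
o(S) = 10 (o(S) = 10 + 0 = 10)
(o(I(-4, -1)) + 16)*((s(6) + (3 - 1*2))*(-1)) = (10 + 16)*((-2 + (3 - 1*2))*(-1)) = 26*((-2 + (3 - 2))*(-1)) = 26*((-2 + 1)*(-1)) = 26*(-1*(-1)) = 26*1 = 26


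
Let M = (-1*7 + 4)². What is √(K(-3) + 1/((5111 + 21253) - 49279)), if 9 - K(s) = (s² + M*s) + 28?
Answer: 2*I*√131280035/22915 ≈ 1.0*I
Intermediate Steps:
M = 9 (M = (-7 + 4)² = (-3)² = 9)
K(s) = -19 - s² - 9*s (K(s) = 9 - ((s² + 9*s) + 28) = 9 - (28 + s² + 9*s) = 9 + (-28 - s² - 9*s) = -19 - s² - 9*s)
√(K(-3) + 1/((5111 + 21253) - 49279)) = √((-19 - 1*(-3)² - 9*(-3)) + 1/((5111 + 21253) - 49279)) = √((-19 - 1*9 + 27) + 1/(26364 - 49279)) = √((-19 - 9 + 27) + 1/(-22915)) = √(-1 - 1/22915) = √(-22916/22915) = 2*I*√131280035/22915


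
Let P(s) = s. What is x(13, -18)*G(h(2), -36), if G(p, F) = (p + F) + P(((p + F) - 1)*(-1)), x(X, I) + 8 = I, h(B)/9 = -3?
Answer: -26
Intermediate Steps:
h(B) = -27 (h(B) = 9*(-3) = -27)
x(X, I) = -8 + I
G(p, F) = 1 (G(p, F) = (p + F) + ((p + F) - 1)*(-1) = (F + p) + ((F + p) - 1)*(-1) = (F + p) + (-1 + F + p)*(-1) = (F + p) + (1 - F - p) = 1)
x(13, -18)*G(h(2), -36) = (-8 - 18)*1 = -26*1 = -26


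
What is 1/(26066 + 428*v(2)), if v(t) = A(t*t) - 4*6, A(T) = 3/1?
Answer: 1/17078 ≈ 5.8555e-5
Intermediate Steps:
A(T) = 3 (A(T) = 3*1 = 3)
v(t) = -21 (v(t) = 3 - 4*6 = 3 - 24 = -21)
1/(26066 + 428*v(2)) = 1/(26066 + 428*(-21)) = 1/(26066 - 8988) = 1/17078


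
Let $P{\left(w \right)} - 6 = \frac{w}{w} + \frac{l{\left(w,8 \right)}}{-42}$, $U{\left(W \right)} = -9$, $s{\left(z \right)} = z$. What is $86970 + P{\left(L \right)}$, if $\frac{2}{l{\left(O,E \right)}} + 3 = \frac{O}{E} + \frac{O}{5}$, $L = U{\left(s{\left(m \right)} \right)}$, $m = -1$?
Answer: $\frac{432884569}{4977} \approx 86977.0$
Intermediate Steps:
$L = -9$
$l{\left(O,E \right)} = \frac{2}{-3 + \frac{O}{5} + \frac{O}{E}}$ ($l{\left(O,E \right)} = \frac{2}{-3 + \left(\frac{O}{E} + \frac{O}{5}\right)} = \frac{2}{-3 + \left(\frac{O}{5} + \frac{O}{E}\right)} = \frac{2}{-3 + \frac{O}{5} + \frac{O}{E}}$)
$P{\left(w \right)} = 7 - \frac{40}{21 \left(-120 + 13 w\right)}$ ($P{\left(w \right)} = 6 + \left(\frac{w}{w} + \frac{10 \cdot 8 \frac{1}{\left(-15\right) 8 + 5 w + 8 w}}{-42}\right) = 6 + \left(1 + 10 \cdot 8 \frac{1}{-120 + 5 w + 8 w} \left(- \frac{1}{42}\right)\right) = 6 + \left(1 + 10 \cdot 8 \frac{1}{-120 + 13 w} \left(- \frac{1}{42}\right)\right) = 6 + \left(1 + \frac{80}{-120 + 13 w} \left(- \frac{1}{42}\right)\right) = 6 + \left(1 - \frac{40}{21 \left(-120 + 13 w\right)}\right) = 7 - \frac{40}{21 \left(-120 + 13 w\right)}$)
$86970 + P{\left(L \right)} = 86970 + \frac{13 \left(-1360 + 147 \left(-9\right)\right)}{21 \left(-120 + 13 \left(-9\right)\right)} = 86970 + \frac{13 \left(-1360 - 1323\right)}{21 \left(-120 - 117\right)} = 86970 + \frac{13}{21} \frac{1}{-237} \left(-2683\right) = 86970 + \frac{13}{21} \left(- \frac{1}{237}\right) \left(-2683\right) = 86970 + \frac{34879}{4977} = \frac{432884569}{4977}$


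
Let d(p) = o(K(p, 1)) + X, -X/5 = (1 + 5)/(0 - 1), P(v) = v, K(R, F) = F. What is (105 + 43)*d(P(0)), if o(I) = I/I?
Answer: 4588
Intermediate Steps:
o(I) = 1
X = 30 (X = -5*(1 + 5)/(0 - 1) = -30/(-1) = -30*(-1) = -5*(-6) = 30)
d(p) = 31 (d(p) = 1 + 30 = 31)
(105 + 43)*d(P(0)) = (105 + 43)*31 = 148*31 = 4588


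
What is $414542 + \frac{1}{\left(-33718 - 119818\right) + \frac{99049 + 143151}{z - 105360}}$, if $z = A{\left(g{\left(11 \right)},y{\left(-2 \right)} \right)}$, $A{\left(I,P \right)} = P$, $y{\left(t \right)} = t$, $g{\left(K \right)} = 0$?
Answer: $\frac{3353044156676191}{8088551116} \approx 4.1454 \cdot 10^{5}$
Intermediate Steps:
$z = -2$
$414542 + \frac{1}{\left(-33718 - 119818\right) + \frac{99049 + 143151}{z - 105360}} = 414542 + \frac{1}{\left(-33718 - 119818\right) + \frac{99049 + 143151}{-2 - 105360}} = 414542 + \frac{1}{-153536 + \frac{242200}{-105362}} = 414542 + \frac{1}{-153536 + 242200 \left(- \frac{1}{105362}\right)} = 414542 + \frac{1}{-153536 - \frac{121100}{52681}} = 414542 + \frac{1}{- \frac{8088551116}{52681}} = 414542 - \frac{52681}{8088551116} = \frac{3353044156676191}{8088551116}$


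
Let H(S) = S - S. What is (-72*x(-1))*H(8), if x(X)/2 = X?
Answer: 0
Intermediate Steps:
H(S) = 0
x(X) = 2*X
(-72*x(-1))*H(8) = -144*(-1)*0 = -72*(-2)*0 = 144*0 = 0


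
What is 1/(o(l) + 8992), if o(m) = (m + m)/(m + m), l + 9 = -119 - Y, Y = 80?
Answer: 1/8993 ≈ 0.00011120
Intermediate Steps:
l = -208 (l = -9 + (-119 - 1*80) = -9 + (-119 - 80) = -9 - 199 = -208)
o(m) = 1 (o(m) = (2*m)/((2*m)) = (2*m)*(1/(2*m)) = 1)
1/(o(l) + 8992) = 1/(1 + 8992) = 1/8993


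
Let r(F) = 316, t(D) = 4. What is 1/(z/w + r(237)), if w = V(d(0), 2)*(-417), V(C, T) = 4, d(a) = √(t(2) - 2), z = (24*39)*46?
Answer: 139/40336 ≈ 0.0034461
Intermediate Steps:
z = 43056 (z = 936*46 = 43056)
d(a) = √2 (d(a) = √(4 - 2) = √2)
w = -1668 (w = 4*(-417) = -1668)
1/(z/w + r(237)) = 1/(43056/(-1668) + 316) = 1/(43056*(-1/1668) + 316) = 1/(-3588/139 + 316) = 1/(40336/139) = 139/40336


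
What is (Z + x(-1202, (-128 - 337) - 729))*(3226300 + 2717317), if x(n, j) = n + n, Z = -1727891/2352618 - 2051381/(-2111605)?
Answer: -70975188542206018388869/4967799931890 ≈ -1.4287e+10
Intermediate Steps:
Z = 1177492590403/4967799931890 (Z = -1727891*1/2352618 - 2051381*(-1/2111605) = -1727891/2352618 + 2051381/2111605 = 1177492590403/4967799931890 ≈ 0.23703)
x(n, j) = 2*n
(Z + x(-1202, (-128 - 337) - 729))*(3226300 + 2717317) = (1177492590403/4967799931890 + 2*(-1202))*(3226300 + 2717317) = (1177492590403/4967799931890 - 2404)*5943617 = -11941413543673157/4967799931890*5943617 = -70975188542206018388869/4967799931890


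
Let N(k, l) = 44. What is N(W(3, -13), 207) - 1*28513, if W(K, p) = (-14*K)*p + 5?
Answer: -28469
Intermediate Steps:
W(K, p) = 5 - 14*K*p (W(K, p) = -14*K*p + 5 = 5 - 14*K*p)
N(W(3, -13), 207) - 1*28513 = 44 - 1*28513 = 44 - 28513 = -28469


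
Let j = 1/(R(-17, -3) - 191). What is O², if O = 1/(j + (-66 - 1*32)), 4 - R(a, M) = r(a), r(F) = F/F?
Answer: 35344/339480625 ≈ 0.00010411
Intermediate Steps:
r(F) = 1
R(a, M) = 3 (R(a, M) = 4 - 1*1 = 4 - 1 = 3)
j = -1/188 (j = 1/(3 - 191) = 1/(-188) = -1/188 ≈ -0.0053191)
O = -188/18425 (O = 1/(-1/188 + (-66 - 1*32)) = 1/(-1/188 + (-66 - 32)) = 1/(-1/188 - 98) = 1/(-18425/188) = -188/18425 ≈ -0.010204)
O² = (-188/18425)² = 35344/339480625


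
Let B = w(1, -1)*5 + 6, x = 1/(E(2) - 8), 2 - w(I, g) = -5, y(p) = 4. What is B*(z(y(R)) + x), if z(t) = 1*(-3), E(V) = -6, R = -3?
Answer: -1763/14 ≈ -125.93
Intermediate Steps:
w(I, g) = 7 (w(I, g) = 2 - 1*(-5) = 2 + 5 = 7)
x = -1/14 (x = 1/(-6 - 8) = 1/(-14) = -1/14 ≈ -0.071429)
B = 41 (B = 7*5 + 6 = 35 + 6 = 41)
z(t) = -3
B*(z(y(R)) + x) = 41*(-3 - 1/14) = 41*(-43/14) = -1763/14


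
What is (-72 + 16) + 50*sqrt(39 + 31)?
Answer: -56 + 50*sqrt(70) ≈ 362.33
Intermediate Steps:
(-72 + 16) + 50*sqrt(39 + 31) = -56 + 50*sqrt(70)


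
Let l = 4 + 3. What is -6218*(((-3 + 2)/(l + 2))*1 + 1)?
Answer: -49744/9 ≈ -5527.1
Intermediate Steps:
l = 7
-6218*(((-3 + 2)/(l + 2))*1 + 1) = -6218*(((-3 + 2)/(7 + 2))*1 + 1) = -6218*(-1/9*1 + 1) = -6218*(-1*⅑*1 + 1) = -6218*(-⅑*1 + 1) = -6218*(-⅑ + 1) = -6218*8/9 = -49744/9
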